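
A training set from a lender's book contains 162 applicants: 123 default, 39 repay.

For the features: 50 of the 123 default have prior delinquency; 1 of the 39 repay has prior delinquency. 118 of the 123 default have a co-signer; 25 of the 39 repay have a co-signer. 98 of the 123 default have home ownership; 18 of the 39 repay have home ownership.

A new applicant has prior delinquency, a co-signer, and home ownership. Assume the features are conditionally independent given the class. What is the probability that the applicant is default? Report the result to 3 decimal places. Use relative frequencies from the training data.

0.992

default: (123/162) × (50/123) × (118/123) × (98/123) ≈ 0.235914
repay: (39/162) × (1/39) × (25/39) × (18/39) ≈ 0.00182628
P(default | x) = 0.235914 / 0.23774028 ≈ 0.992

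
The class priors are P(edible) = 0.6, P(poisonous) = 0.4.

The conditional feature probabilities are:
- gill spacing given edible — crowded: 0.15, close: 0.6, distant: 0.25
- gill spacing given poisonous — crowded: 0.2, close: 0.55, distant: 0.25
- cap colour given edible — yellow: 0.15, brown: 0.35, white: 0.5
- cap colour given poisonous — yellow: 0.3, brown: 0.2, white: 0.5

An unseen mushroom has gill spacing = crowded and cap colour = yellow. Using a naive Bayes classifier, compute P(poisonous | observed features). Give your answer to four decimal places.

edible: 0.6 × 0.15 × 0.15 = 0.0135
poisonous: 0.4 × 0.2 × 0.3 = 0.024
P(poisonous | x) = 0.024 / 0.0375 ≈ 0.6400

0.6400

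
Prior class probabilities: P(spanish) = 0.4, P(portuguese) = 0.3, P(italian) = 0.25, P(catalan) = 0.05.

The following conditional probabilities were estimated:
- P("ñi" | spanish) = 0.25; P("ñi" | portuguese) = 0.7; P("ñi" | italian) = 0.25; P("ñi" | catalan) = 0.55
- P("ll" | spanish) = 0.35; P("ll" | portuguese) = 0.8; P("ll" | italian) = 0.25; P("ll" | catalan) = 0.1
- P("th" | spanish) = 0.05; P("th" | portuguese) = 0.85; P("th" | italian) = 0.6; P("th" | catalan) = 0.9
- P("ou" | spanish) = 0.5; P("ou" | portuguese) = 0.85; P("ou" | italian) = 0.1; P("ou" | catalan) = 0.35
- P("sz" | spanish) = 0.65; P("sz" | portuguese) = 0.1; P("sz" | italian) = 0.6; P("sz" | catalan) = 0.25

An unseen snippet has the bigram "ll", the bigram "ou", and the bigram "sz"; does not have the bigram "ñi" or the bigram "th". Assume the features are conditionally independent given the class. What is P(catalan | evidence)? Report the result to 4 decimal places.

0.0006

spanish: 0.4 × (1−0.25) × 0.35 × (1−0.05) × 0.5 × 0.65 = 0.03241875
portuguese: 0.3 × (1−0.7) × 0.8 × (1−0.85) × 0.85 × 0.1 = 0.000918
italian: 0.25 × (1−0.25) × 0.25 × (1−0.6) × 0.1 × 0.6 = 0.001125
catalan: 0.05 × (1−0.55) × 0.1 × (1−0.9) × 0.35 × 0.25 = 0.0000196875
P(catalan | x) = 0.0000196875 / 0.0344814375 ≈ 0.0006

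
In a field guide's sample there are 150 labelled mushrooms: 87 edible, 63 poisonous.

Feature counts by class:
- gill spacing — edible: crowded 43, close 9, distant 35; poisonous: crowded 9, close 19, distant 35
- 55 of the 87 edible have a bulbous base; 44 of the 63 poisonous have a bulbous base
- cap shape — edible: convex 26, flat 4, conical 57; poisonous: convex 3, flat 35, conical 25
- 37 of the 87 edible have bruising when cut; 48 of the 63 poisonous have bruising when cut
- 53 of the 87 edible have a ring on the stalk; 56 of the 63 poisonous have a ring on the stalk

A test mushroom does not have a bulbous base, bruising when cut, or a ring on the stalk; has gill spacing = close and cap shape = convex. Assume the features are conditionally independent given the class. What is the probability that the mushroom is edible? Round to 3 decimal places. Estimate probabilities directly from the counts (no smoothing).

edible: (87/150) × (9/87) × (32/87) × (26/87) × (50/87) × (34/87) ≈ 0.00148131
poisonous: (63/150) × (19/63) × (19/63) × (3/63) × (15/63) × (7/63) ≈ 0.0000481243
P(edible | x) = 0.00148131 / 0.0015294343 ≈ 0.969

0.969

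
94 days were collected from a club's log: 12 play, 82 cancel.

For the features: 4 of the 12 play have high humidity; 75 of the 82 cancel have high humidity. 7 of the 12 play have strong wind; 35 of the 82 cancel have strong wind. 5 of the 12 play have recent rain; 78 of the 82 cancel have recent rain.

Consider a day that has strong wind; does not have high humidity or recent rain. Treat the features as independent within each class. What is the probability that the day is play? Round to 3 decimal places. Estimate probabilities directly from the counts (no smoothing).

play: (12/94) × (8/12) × (7/12) × (7/12) ≈ 0.0289598
cancel: (82/94) × (7/82) × (35/82) × (4/82) ≈ 0.0015505
P(play | x) = 0.0289598 / 0.0305103 ≈ 0.949

0.949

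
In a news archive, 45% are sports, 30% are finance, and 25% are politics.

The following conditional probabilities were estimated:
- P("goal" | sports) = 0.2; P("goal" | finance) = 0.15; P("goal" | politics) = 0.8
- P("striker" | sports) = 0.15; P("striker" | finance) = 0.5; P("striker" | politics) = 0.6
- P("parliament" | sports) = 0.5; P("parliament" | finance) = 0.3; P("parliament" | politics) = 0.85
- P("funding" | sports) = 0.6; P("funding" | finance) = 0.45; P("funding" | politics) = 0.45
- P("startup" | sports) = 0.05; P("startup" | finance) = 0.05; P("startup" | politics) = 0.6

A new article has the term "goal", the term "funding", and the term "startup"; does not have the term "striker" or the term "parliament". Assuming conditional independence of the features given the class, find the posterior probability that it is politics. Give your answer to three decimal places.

sports: 0.45 × 0.2 × (1−0.15) × (1−0.5) × 0.6 × 0.05 = 0.0011475
finance: 0.3 × 0.15 × (1−0.5) × (1−0.3) × 0.45 × 0.05 = 0.000354375
politics: 0.25 × 0.8 × (1−0.6) × (1−0.85) × 0.45 × 0.6 = 0.00324
P(politics | x) = 0.00324 / 0.004741875 ≈ 0.683

0.683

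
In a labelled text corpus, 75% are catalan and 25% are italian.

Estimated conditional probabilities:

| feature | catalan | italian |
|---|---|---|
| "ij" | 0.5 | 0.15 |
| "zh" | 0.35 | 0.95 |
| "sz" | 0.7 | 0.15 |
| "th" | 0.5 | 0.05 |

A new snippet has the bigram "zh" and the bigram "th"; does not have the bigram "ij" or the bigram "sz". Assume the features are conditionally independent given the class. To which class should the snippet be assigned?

catalan: 0.75 × (1−0.5) × 0.35 × (1−0.7) × 0.5 = 0.0196875
italian: 0.25 × (1−0.15) × 0.95 × (1−0.15) × 0.05 = 0.0085796875
Highest score → catalan.

catalan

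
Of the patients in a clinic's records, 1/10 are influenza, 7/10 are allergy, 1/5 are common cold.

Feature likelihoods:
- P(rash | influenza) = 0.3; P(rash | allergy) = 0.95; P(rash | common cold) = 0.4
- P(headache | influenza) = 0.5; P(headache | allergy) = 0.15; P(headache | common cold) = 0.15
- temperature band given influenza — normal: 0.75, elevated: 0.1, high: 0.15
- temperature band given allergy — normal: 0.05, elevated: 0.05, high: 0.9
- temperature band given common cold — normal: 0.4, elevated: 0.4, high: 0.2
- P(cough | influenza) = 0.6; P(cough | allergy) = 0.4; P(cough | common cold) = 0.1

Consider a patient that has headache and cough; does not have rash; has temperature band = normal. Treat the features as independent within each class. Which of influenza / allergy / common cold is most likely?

influenza

influenza: 0.1 × (1−0.3) × 0.5 × 0.75 × 0.6 = 0.01575
allergy: 0.7 × (1−0.95) × 0.15 × 0.05 × 0.4 = 0.000105
common cold: 0.2 × (1−0.4) × 0.15 × 0.4 × 0.1 = 0.00072
Highest score → influenza.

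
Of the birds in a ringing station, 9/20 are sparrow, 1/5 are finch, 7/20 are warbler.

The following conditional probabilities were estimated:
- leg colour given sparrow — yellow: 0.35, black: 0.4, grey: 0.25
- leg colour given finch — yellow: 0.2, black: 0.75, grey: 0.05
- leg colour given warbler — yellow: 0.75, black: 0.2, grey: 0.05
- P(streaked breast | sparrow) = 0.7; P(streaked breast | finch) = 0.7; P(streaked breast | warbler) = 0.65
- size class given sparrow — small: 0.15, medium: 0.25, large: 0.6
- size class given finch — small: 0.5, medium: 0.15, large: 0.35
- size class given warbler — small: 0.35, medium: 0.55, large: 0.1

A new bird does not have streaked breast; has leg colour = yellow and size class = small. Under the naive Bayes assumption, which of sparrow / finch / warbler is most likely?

sparrow: 0.45 × 0.35 × (1−0.7) × 0.15 = 0.0070875
finch: 0.2 × 0.2 × (1−0.7) × 0.5 = 0.006
warbler: 0.35 × 0.75 × (1−0.65) × 0.35 = 0.03215625
Highest score → warbler.

warbler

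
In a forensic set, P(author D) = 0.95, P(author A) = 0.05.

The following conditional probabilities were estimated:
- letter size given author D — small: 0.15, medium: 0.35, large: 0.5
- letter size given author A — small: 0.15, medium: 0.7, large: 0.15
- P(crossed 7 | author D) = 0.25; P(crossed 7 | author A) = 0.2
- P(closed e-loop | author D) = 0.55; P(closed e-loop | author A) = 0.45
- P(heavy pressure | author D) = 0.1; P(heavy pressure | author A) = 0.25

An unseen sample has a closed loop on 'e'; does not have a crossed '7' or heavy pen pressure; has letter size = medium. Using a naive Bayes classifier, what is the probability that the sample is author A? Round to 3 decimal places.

0.071

author D: 0.95 × 0.35 × (1−0.25) × 0.55 × (1−0.1) = 0.123440625
author A: 0.05 × 0.7 × (1−0.2) × 0.45 × (1−0.25) = 0.00945
P(author A | x) = 0.00945 / 0.132890625 ≈ 0.071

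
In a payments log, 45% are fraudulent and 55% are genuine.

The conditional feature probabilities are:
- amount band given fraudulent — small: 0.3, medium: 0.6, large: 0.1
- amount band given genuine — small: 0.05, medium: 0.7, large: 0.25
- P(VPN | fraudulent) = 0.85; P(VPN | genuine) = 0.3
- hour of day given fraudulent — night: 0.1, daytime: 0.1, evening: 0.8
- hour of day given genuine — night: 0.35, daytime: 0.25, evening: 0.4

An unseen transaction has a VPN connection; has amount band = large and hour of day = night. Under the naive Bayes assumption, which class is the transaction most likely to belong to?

fraudulent: 0.45 × 0.1 × 0.85 × 0.1 = 0.003825
genuine: 0.55 × 0.25 × 0.3 × 0.35 = 0.0144375
Highest score → genuine.

genuine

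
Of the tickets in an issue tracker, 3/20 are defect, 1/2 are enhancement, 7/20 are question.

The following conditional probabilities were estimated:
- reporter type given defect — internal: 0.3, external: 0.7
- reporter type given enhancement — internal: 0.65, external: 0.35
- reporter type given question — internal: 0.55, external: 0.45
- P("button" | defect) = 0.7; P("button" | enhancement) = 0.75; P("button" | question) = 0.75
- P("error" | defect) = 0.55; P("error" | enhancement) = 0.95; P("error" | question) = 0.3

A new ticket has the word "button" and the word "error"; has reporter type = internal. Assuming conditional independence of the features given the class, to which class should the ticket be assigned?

defect: 0.15 × 0.3 × 0.7 × 0.55 = 0.017325
enhancement: 0.5 × 0.65 × 0.75 × 0.95 = 0.2315625
question: 0.35 × 0.55 × 0.75 × 0.3 = 0.0433125
Highest score → enhancement.

enhancement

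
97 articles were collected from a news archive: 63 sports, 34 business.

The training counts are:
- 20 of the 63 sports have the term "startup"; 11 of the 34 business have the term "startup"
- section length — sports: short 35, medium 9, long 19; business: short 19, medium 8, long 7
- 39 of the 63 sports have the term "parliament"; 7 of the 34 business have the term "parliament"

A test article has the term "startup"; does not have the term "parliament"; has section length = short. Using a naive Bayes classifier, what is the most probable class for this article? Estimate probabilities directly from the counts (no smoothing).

sports: (63/97) × (20/63) × (35/63) × (24/63) ≈ 0.0436372
business: (34/97) × (11/34) × (19/34) × (27/34) ≈ 0.0503246
Highest score → business.

business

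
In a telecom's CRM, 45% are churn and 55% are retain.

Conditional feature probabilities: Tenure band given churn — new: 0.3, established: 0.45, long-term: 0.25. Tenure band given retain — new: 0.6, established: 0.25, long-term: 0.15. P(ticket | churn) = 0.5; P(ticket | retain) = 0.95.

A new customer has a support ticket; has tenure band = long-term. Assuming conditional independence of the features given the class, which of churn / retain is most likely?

retain

churn: 0.45 × 0.25 × 0.5 = 0.05625
retain: 0.55 × 0.15 × 0.95 = 0.078375
Highest score → retain.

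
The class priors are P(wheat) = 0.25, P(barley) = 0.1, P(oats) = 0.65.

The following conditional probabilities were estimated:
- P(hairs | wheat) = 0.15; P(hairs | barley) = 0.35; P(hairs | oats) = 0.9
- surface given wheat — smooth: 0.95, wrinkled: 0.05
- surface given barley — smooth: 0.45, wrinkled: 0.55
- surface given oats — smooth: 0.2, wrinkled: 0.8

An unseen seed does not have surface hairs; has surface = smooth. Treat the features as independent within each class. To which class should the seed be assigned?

wheat

wheat: 0.25 × (1−0.15) × 0.95 = 0.201875
barley: 0.1 × (1−0.35) × 0.45 = 0.02925
oats: 0.65 × (1−0.9) × 0.2 = 0.013
Highest score → wheat.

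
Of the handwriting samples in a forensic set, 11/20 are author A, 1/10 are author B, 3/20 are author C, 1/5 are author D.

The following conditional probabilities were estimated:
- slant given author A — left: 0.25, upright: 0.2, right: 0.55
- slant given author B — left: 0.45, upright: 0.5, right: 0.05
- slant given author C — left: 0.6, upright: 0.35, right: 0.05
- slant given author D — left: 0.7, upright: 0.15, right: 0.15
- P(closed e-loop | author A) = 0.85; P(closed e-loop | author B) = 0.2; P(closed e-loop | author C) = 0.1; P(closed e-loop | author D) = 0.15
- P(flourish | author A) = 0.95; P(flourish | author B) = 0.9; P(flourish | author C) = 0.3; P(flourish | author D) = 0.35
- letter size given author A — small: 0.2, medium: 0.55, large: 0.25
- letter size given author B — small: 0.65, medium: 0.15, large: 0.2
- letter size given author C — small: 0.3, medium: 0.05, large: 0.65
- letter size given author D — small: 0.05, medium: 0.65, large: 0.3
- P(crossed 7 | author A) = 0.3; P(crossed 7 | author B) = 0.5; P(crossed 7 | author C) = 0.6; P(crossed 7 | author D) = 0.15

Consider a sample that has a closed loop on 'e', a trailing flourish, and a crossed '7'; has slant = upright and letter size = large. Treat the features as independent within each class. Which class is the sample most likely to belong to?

author A

author A: 0.55 × 0.2 × 0.85 × 0.95 × 0.25 × 0.3 = 0.006661875
author B: 0.1 × 0.5 × 0.2 × 0.9 × 0.2 × 0.5 = 0.0009
author C: 0.15 × 0.35 × 0.1 × 0.3 × 0.65 × 0.6 = 0.00061425
author D: 0.2 × 0.15 × 0.15 × 0.35 × 0.3 × 0.15 = 0.000070875
Highest score → author A.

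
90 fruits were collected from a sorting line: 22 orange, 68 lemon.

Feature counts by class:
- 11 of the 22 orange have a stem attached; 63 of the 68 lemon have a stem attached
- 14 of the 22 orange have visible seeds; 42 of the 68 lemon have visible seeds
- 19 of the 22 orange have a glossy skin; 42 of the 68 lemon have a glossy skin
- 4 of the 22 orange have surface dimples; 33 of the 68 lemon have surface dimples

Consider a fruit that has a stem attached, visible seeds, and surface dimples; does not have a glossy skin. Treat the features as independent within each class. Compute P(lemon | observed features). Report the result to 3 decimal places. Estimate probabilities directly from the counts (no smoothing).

orange: (22/90) × (11/22) × (14/22) × (3/22) × (4/22) ≈ 0.00192837
lemon: (68/90) × (63/68) × (42/68) × (26/68) × (33/68) ≈ 0.0802247
P(lemon | x) = 0.0802247 / 0.08215307 ≈ 0.977

0.977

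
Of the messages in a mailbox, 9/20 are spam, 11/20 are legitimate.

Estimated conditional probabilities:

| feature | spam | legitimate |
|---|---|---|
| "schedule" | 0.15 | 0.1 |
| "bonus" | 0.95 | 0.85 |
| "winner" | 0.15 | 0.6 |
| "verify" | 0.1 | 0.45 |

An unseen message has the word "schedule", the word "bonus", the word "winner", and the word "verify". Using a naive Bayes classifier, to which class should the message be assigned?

spam: 0.45 × 0.15 × 0.95 × 0.15 × 0.1 = 0.000961875
legitimate: 0.55 × 0.1 × 0.85 × 0.6 × 0.45 = 0.0126225
Highest score → legitimate.

legitimate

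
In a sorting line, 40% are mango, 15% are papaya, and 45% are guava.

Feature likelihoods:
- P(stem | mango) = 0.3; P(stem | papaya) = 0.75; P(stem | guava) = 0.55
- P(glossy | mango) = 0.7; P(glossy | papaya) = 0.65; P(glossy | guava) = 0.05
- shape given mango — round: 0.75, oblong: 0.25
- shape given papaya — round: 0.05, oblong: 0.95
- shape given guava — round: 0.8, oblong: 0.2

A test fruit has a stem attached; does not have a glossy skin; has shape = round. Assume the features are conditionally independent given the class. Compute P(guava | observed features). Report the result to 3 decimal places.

0.867

mango: 0.4 × 0.3 × (1−0.7) × 0.75 = 0.027
papaya: 0.15 × 0.75 × (1−0.65) × 0.05 = 0.00196875
guava: 0.45 × 0.55 × (1−0.05) × 0.8 = 0.1881
P(guava | x) = 0.1881 / 0.21706875 ≈ 0.867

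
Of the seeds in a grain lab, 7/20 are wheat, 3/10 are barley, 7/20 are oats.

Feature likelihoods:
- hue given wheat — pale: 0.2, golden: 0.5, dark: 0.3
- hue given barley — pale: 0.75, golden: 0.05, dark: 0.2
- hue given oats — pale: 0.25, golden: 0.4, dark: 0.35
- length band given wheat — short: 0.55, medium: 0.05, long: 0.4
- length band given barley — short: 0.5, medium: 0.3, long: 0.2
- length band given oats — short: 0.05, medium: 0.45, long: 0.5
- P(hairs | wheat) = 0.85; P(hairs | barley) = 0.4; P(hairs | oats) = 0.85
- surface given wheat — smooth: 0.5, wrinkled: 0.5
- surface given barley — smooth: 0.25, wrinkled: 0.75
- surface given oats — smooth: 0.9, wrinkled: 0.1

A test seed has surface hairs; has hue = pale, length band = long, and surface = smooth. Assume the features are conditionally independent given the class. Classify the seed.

wheat: 0.35 × 0.2 × 0.4 × 0.85 × 0.5 = 0.0119
barley: 0.3 × 0.75 × 0.2 × 0.4 × 0.25 = 0.0045
oats: 0.35 × 0.25 × 0.5 × 0.85 × 0.9 = 0.03346875
Highest score → oats.

oats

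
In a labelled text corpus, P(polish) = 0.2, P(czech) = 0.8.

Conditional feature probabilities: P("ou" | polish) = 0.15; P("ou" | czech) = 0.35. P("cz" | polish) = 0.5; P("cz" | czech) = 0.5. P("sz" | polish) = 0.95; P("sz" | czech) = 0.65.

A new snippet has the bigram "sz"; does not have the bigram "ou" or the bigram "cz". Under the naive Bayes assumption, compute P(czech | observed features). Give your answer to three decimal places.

0.677

polish: 0.2 × (1−0.15) × (1−0.5) × 0.95 = 0.08075
czech: 0.8 × (1−0.35) × (1−0.5) × 0.65 = 0.169
P(czech | x) = 0.169 / 0.24975 ≈ 0.677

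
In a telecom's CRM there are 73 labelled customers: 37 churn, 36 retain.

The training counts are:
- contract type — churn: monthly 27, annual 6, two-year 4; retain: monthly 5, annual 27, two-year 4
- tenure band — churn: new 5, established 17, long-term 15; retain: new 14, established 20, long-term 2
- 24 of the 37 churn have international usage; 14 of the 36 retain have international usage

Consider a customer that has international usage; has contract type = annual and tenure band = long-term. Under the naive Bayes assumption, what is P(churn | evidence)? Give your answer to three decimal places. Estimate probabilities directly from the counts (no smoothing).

0.730

churn: (37/73) × (6/37) × (15/37) × (24/37) ≈ 0.0216136
retain: (36/73) × (27/36) × (2/36) × (14/36) ≈ 0.00799087
P(churn | x) = 0.0216136 / 0.02960447 ≈ 0.730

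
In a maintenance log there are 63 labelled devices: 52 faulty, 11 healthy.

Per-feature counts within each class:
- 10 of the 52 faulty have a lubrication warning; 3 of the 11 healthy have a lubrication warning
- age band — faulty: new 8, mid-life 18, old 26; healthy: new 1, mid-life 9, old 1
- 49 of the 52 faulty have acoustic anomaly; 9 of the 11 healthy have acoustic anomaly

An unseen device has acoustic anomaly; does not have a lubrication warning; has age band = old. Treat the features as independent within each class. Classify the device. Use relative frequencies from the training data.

faulty

faulty: (52/63) × (42/52) × (26/52) × (49/52) ≈ 0.314103
healthy: (11/63) × (8/11) × (1/11) × (9/11) ≈ 0.0094451
Highest score → faulty.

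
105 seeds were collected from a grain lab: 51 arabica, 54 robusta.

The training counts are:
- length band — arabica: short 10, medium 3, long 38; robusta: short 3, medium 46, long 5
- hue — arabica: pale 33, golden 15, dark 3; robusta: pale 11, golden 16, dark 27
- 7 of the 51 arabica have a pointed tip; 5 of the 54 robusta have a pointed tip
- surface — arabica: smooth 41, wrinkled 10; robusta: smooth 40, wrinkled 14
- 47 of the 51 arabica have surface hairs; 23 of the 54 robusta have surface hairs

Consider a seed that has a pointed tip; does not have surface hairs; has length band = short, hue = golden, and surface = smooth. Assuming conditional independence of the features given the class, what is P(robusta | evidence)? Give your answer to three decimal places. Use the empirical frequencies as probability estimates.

arabica: (51/105) × (10/51) × (15/51) × (7/51) × (41/51) × (4/51) ≈ 0.000242417
robusta: (54/105) × (3/54) × (16/54) × (5/54) × (40/54) × (31/54) ≈ 0.000333326
P(robusta | x) = 0.000333326 / 0.000575743 ≈ 0.579

0.579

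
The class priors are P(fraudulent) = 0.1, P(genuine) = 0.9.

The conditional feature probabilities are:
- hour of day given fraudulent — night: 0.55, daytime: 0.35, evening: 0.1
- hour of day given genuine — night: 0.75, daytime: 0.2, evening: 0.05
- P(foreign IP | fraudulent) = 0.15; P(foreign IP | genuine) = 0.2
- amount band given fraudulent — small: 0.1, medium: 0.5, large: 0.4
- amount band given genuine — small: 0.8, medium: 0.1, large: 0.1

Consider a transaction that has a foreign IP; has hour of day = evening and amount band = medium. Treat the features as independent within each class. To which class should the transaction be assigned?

fraudulent: 0.1 × 0.1 × 0.15 × 0.5 = 0.00075
genuine: 0.9 × 0.05 × 0.2 × 0.1 = 0.0009
Highest score → genuine.

genuine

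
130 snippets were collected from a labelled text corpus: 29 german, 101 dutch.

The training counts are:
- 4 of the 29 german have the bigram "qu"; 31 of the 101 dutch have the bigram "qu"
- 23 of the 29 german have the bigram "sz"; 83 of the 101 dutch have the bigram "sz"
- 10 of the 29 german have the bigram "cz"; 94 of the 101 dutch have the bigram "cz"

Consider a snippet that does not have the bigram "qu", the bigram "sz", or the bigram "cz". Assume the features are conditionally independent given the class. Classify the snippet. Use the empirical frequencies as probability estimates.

german

german: (29/130) × (25/29) × (6/29) × (19/29) ≈ 0.0260679
dutch: (101/130) × (70/101) × (18/101) × (7/101) ≈ 0.00665093
Highest score → german.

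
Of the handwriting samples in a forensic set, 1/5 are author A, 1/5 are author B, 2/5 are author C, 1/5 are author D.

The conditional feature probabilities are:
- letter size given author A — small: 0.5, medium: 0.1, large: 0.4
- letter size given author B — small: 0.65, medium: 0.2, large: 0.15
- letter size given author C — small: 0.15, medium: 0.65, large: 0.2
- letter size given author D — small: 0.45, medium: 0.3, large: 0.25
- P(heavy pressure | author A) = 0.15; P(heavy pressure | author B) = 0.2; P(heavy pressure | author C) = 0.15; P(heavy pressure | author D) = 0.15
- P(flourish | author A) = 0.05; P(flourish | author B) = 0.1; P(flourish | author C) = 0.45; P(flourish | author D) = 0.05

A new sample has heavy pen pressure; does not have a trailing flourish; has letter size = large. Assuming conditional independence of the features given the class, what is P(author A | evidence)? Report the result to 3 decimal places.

0.373

author A: 0.2 × 0.4 × 0.15 × (1−0.05) = 0.0114
author B: 0.2 × 0.15 × 0.2 × (1−0.1) = 0.0054
author C: 0.4 × 0.2 × 0.15 × (1−0.45) = 0.0066
author D: 0.2 × 0.25 × 0.15 × (1−0.05) = 0.007125
P(author A | x) = 0.0114 / 0.030525 ≈ 0.373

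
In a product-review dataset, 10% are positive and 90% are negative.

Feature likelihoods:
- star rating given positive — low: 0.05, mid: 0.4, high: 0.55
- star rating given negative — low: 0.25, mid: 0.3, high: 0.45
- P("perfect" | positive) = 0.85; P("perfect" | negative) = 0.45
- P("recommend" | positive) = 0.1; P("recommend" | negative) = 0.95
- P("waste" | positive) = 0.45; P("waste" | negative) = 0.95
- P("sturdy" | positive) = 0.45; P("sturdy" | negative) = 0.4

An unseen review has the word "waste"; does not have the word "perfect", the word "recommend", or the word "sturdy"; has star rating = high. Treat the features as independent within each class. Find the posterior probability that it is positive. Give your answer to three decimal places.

0.224

positive: 0.1 × 0.55 × (1−0.85) × (1−0.1) × 0.45 × (1−0.45) = 0.0018376875
negative: 0.9 × 0.45 × (1−0.45) × (1−0.95) × 0.95 × (1−0.4) = 0.006348375
P(positive | x) = 0.0018376875 / 0.0081860625 ≈ 0.224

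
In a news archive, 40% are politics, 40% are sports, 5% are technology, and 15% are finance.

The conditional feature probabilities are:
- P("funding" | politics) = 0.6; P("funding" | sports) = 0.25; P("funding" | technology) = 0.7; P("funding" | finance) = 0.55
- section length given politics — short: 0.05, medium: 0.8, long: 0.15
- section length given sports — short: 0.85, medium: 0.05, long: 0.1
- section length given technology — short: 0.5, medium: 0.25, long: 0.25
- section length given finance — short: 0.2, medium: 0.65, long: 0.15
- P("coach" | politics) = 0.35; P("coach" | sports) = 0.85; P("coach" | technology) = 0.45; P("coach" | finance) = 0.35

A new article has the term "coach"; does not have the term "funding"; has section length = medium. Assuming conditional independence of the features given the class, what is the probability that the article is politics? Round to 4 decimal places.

politics: 0.4 × (1−0.6) × 0.8 × 0.35 = 0.0448
sports: 0.4 × (1−0.25) × 0.05 × 0.85 = 0.01275
technology: 0.05 × (1−0.7) × 0.25 × 0.45 = 0.0016875
finance: 0.15 × (1−0.55) × 0.65 × 0.35 = 0.01535625
P(politics | x) = 0.0448 / 0.07459375 ≈ 0.6006

0.6006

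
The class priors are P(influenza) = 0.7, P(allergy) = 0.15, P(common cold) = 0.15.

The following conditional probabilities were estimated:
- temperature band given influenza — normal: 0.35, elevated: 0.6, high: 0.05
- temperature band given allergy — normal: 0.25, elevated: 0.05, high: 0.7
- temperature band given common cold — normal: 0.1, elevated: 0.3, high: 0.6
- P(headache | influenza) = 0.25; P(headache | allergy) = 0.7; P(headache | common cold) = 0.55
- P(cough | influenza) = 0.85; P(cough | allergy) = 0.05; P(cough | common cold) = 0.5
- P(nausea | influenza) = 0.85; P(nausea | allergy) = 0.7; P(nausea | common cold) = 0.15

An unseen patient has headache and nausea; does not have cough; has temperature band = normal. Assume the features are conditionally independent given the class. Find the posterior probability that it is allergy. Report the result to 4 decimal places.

influenza: 0.7 × 0.35 × 0.25 × (1−0.85) × 0.85 = 0.007809375
allergy: 0.15 × 0.25 × 0.7 × (1−0.05) × 0.7 = 0.01745625
common cold: 0.15 × 0.1 × 0.55 × (1−0.5) × 0.15 = 0.00061875
P(allergy | x) = 0.01745625 / 0.025884375 ≈ 0.6744

0.6744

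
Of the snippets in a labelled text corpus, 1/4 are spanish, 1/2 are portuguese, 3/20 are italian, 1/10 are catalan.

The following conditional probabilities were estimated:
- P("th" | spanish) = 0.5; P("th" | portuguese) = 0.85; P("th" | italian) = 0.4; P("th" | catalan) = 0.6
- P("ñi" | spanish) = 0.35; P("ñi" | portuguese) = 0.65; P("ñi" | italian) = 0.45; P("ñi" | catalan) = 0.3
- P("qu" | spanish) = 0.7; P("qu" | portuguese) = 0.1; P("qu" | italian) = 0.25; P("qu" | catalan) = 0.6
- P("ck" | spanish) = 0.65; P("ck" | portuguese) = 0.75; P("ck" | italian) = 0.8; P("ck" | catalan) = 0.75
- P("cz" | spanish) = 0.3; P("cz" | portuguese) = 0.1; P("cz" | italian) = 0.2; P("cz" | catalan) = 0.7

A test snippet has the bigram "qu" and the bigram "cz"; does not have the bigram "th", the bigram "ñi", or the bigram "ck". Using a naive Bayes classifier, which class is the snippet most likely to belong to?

spanish: 0.25 × (1−0.5) × (1−0.35) × 0.7 × (1−0.65) × 0.3 = 0.005971875
portuguese: 0.5 × (1−0.85) × (1−0.65) × 0.1 × (1−0.75) × 0.1 = 0.000065625
italian: 0.15 × (1−0.4) × (1−0.45) × 0.25 × (1−0.8) × 0.2 = 0.000495
catalan: 0.1 × (1−0.6) × (1−0.3) × 0.6 × (1−0.75) × 0.7 = 0.00294
Highest score → spanish.

spanish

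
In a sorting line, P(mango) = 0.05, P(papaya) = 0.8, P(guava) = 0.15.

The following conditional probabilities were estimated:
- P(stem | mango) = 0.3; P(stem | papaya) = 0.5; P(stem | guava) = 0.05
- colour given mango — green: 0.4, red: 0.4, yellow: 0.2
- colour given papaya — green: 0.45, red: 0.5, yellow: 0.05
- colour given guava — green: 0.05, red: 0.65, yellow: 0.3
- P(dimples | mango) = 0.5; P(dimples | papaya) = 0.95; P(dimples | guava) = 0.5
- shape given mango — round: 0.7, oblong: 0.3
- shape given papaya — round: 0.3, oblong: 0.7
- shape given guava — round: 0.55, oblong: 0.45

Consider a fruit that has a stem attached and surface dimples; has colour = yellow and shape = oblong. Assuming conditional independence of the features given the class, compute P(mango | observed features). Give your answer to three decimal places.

mango: 0.05 × 0.3 × 0.2 × 0.5 × 0.3 = 0.00045
papaya: 0.8 × 0.5 × 0.05 × 0.95 × 0.7 = 0.0133
guava: 0.15 × 0.05 × 0.3 × 0.5 × 0.45 = 0.00050625
P(mango | x) = 0.00045 / 0.01425625 ≈ 0.032

0.032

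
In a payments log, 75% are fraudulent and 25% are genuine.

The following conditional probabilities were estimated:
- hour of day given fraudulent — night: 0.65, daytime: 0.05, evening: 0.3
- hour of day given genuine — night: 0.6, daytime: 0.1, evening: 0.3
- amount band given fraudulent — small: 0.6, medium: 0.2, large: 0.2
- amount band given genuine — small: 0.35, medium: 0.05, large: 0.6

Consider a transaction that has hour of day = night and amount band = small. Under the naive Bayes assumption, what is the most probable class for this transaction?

fraudulent

fraudulent: 0.75 × 0.65 × 0.6 = 0.2925
genuine: 0.25 × 0.6 × 0.35 = 0.0525
Highest score → fraudulent.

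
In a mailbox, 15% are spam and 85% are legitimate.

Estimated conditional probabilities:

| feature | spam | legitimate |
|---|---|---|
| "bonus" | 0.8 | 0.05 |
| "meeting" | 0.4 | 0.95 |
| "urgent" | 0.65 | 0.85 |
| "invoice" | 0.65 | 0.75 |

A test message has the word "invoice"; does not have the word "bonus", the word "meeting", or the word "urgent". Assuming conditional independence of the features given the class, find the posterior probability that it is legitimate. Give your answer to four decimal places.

0.5259

spam: 0.15 × (1−0.8) × (1−0.4) × (1−0.65) × 0.65 = 0.004095
legitimate: 0.85 × (1−0.05) × (1−0.95) × (1−0.85) × 0.75 = 0.0045421875
P(legitimate | x) = 0.0045421875 / 0.0086371875 ≈ 0.5259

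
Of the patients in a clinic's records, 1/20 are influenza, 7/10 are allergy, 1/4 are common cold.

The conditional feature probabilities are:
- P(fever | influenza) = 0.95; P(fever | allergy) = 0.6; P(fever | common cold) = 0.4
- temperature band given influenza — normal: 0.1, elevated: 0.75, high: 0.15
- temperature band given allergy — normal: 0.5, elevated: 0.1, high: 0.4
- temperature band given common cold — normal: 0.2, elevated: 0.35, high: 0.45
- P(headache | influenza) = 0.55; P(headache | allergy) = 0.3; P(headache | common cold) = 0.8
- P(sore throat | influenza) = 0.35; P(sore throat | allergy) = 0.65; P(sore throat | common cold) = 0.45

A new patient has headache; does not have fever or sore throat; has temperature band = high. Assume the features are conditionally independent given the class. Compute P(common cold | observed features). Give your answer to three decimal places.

influenza: 0.05 × (1−0.95) × 0.15 × 0.55 × (1−0.35) = 0.0001340625
allergy: 0.7 × (1−0.6) × 0.4 × 0.3 × (1−0.65) = 0.01176
common cold: 0.25 × (1−0.4) × 0.45 × 0.8 × (1−0.45) = 0.0297
P(common cold | x) = 0.0297 / 0.0415940625 ≈ 0.714

0.714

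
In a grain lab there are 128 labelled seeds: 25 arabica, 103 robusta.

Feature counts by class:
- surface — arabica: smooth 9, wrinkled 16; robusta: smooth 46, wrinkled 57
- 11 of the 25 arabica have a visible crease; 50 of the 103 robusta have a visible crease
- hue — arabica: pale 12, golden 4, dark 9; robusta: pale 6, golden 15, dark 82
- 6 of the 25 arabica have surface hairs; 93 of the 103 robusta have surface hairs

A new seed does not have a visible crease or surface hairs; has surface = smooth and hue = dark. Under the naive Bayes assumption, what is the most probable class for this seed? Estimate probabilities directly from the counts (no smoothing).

robusta

arabica: (25/128) × (9/25) × (14/25) × (9/25) × (19/25) = 0.010773
robusta: (103/128) × (46/103) × (53/103) × (82/103) × (10/103) ≈ 0.0142931
Highest score → robusta.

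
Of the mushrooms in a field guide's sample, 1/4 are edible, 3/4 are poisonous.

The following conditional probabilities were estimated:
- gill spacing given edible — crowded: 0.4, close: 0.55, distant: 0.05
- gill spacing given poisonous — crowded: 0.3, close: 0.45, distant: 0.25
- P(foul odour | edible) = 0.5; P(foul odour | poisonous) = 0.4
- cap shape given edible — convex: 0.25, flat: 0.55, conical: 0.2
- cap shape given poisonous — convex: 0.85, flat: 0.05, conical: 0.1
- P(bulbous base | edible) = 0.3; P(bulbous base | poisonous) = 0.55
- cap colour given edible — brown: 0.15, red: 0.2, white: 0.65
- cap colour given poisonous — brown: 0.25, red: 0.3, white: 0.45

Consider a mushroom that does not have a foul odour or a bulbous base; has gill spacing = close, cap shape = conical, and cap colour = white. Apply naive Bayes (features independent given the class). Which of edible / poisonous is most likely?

edible: 0.25 × 0.55 × (1−0.5) × 0.2 × (1−0.3) × 0.65 = 0.00625625
poisonous: 0.75 × 0.45 × (1−0.4) × 0.1 × (1−0.55) × 0.45 = 0.004100625
Highest score → edible.

edible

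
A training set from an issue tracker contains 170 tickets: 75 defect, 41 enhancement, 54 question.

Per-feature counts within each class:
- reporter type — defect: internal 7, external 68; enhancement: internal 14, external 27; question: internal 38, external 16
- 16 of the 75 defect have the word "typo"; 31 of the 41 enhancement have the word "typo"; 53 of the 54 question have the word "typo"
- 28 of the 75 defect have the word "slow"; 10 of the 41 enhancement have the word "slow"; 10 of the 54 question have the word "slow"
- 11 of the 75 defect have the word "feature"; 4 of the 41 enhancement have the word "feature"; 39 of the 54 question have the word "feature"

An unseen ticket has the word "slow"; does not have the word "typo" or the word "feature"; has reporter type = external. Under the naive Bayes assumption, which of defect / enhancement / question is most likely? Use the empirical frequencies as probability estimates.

defect

defect: (75/170) × (68/75) × (59/75) × (28/75) × (64/75) ≈ 0.100246
enhancement: (41/170) × (27/41) × (10/41) × (10/41) × (37/41) ≈ 0.00852639
question: (54/170) × (16/54) × (1/54) × (10/54) × (15/54) ≈ 0.0000896563
Highest score → defect.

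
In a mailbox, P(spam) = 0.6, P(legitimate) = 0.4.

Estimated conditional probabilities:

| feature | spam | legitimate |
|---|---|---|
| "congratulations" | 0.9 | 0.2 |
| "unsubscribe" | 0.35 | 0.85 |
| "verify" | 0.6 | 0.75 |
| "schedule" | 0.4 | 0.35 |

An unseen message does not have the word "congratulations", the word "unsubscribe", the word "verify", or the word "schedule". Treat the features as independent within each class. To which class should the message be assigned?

spam: 0.6 × (1−0.9) × (1−0.35) × (1−0.6) × (1−0.4) = 0.00936
legitimate: 0.4 × (1−0.2) × (1−0.85) × (1−0.75) × (1−0.35) = 0.0078
Highest score → spam.

spam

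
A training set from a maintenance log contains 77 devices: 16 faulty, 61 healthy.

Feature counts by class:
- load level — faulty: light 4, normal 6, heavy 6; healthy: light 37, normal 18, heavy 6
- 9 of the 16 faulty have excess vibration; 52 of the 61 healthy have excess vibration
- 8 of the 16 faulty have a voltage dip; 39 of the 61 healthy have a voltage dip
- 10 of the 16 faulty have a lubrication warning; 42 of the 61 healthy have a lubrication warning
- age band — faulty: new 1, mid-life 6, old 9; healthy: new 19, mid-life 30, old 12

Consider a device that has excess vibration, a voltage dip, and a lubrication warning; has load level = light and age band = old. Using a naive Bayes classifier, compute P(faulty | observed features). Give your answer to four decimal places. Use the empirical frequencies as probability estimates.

0.1265

faulty: (16/77) × (4/16) × (9/16) × (8/16) × (10/16) × (9/16) ≈ 0.00513647
healthy: (61/77) × (37/61) × (52/61) × (39/61) × (42/61) × (12/61) ≈ 0.0354724
P(faulty | x) = 0.00513647 / 0.04060887 ≈ 0.1265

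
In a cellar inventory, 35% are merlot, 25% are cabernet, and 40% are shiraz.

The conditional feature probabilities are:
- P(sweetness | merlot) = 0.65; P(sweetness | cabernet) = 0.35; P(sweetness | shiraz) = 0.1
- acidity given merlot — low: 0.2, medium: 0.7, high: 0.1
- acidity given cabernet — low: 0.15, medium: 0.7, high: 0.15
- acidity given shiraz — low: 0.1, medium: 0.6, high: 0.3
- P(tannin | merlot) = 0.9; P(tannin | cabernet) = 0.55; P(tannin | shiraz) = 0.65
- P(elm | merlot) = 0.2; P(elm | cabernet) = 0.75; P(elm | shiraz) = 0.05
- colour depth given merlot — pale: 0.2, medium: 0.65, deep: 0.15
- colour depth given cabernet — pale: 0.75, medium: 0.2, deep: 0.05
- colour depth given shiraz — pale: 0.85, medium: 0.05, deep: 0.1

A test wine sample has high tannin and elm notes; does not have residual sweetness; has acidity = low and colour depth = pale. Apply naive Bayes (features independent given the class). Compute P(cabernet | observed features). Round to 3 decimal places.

0.801

merlot: 0.35 × (1−0.65) × 0.2 × 0.9 × 0.2 × 0.2 = 0.000882
cabernet: 0.25 × (1−0.35) × 0.15 × 0.55 × 0.75 × 0.75 = 0.007541015625
shiraz: 0.4 × (1−0.1) × 0.1 × 0.65 × 0.05 × 0.85 = 0.0009945
P(cabernet | x) = 0.007541015625 / 0.009417515625 ≈ 0.801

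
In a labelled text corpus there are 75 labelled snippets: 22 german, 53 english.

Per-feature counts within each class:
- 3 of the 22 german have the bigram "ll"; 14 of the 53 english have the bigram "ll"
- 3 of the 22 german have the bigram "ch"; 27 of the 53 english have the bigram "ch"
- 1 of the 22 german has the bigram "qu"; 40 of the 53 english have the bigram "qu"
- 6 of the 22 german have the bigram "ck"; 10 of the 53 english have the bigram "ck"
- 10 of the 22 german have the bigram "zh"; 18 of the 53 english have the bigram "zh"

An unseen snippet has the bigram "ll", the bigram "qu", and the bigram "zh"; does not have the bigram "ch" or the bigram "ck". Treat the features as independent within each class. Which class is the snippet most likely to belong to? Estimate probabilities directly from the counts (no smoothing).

english

german: (22/75) × (3/22) × (19/22) × (1/22) × (16/22) × (10/22) ≈ 0.00051909
english: (53/75) × (14/53) × (26/53) × (40/53) × (43/53) × (18/53) ≈ 0.0190431
Highest score → english.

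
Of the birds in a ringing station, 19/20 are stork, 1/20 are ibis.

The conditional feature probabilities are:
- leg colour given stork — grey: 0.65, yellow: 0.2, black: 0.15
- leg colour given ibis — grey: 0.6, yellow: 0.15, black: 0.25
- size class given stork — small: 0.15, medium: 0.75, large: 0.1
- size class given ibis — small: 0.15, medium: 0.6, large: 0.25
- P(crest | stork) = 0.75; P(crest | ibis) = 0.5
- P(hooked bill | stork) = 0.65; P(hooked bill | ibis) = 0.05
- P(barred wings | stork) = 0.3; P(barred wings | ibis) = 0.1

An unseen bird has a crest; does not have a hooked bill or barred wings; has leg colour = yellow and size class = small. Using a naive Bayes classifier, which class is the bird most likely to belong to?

stork

stork: 0.95 × 0.2 × 0.15 × 0.75 × (1−0.65) × (1−0.3) = 0.005236875
ibis: 0.05 × 0.15 × 0.15 × 0.5 × (1−0.05) × (1−0.1) = 0.0004809375
Highest score → stork.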